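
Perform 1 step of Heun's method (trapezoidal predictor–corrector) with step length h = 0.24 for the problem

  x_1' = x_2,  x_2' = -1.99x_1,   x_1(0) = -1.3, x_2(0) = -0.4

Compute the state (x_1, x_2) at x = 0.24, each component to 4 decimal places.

-1.3215, 0.2438

Heun on (x_1,x_2): k1 = f(x_n, state_n); k2 = f(x_n + h, state_n + h·k1); state_{n+1} = state_n + (h/2)·(k1 + k2).
0.000000: (-1.300000, -0.400000)
  k1 = (-0.400000, 2.587000)
  predictor → (-1.396000, 0.220880)
  k2 = (0.220880, 2.778040)
  → (-1.321494, 0.243805)
(x_1(0.24), x_2(0.24)) ≈ (-1.3215, 0.2438)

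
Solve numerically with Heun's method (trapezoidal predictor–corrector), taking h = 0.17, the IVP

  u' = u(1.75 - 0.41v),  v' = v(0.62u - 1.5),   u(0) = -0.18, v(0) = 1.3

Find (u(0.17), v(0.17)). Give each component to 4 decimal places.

-0.2238, 0.9908

Heun on (u,v): k1 = f(t_n, state_n); k2 = f(t_n + h, state_n + h·k1); state_{n+1} = state_n + (h/2)·(k1 + k2).
0.000000: (-0.180000, 1.300000)
  k1 = (-0.219060, -2.095080)
  predictor → (-0.217240, 0.943836)
  k2 = (-0.296104, -1.542879)
  → (-0.223789, 0.990773)
(u(0.17), v(0.17)) ≈ (-0.2238, 0.9908)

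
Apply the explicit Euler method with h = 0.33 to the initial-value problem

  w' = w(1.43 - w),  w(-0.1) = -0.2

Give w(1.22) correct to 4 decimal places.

Euler: w_{n+1} = w_n + h·f(x_n, w_n).
x=-0.100000, w=-0.200000: f=-0.326000 → w ← -0.200000 + 0.33·(-0.326000) = -0.307580
x=0.230000, w=-0.307580: f=-0.534445 → w ← -0.307580 + 0.33·(-0.534445) = -0.483947
x=0.560000, w=-0.483947: f=-0.926248 → w ← -0.483947 + 0.33·(-0.926248) = -0.789609
x=0.890000, w=-0.789609: f=-1.752623 → w ← -0.789609 + 0.33·(-1.752623) = -1.367974
w(1.22) ≈ -1.3680

-1.3680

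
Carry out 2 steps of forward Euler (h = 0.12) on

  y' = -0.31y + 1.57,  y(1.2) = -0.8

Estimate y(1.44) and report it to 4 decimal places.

-0.3718

Euler: y_{n+1} = y_n + h·f(x_n, y_n).
x=1.200000, y=-0.800000: f=1.818000 → y ← -0.800000 + 0.12·1.818000 = -0.581840
x=1.320000, y=-0.581840: f=1.750370 → y ← -0.581840 + 0.12·1.750370 = -0.371796
y(1.44) ≈ -0.3718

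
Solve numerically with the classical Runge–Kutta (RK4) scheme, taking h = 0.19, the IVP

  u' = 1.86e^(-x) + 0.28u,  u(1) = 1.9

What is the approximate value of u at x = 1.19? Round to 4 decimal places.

2.1255

RK4: k1 = f(x_n, u_n); k2 = f(x_n + h/2, u_n + (h/2)·k1); k3 = f(x_n + h/2, u_n + (h/2)·k2); k4 = f(x_n + h, u_n + h·k3); u_{n+1} = u_n + (h/6)·(k1 + 2k2 + 2k3 + k4).
x=1.000000, u=1.900000:
  k1 = f(1.000000, 1.900000) = 1.216256
  k2 = f(1.095000, 2.015544) = 1.186596
  k3 = f(1.095000, 2.012727) = 1.185807
  k4 = f(1.190000, 2.125303) = 1.160936
  u ← 1.900000 + (0.19/6)·(k1 + 2k2 + 2k3 + k4) = 2.125530
u(1.19) ≈ 2.1255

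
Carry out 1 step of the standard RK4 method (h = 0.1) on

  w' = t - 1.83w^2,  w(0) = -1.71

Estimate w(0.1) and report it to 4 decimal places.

RK4: k1 = f(t_n, w_n); k2 = f(t_n + h/2, w_n + (h/2)·k1); k3 = f(t_n + h/2, w_n + (h/2)·k2); k4 = f(t_n + h, w_n + h·k3); w_{n+1} = w_n + (h/6)·(k1 + 2k2 + 2k3 + k4).
t=0.000000, w=-1.710000:
  k1 = f(0.000000, -1.710000) = -5.351103
  k2 = f(0.050000, -1.977555) = -7.106626
  k3 = f(0.050000, -2.065331) = -7.756036
  k4 = f(0.100000, -2.485604) = -11.206152
  w ← -1.710000 + (0.1/6)·(k1 + 2k2 + 2k3 + k4) = -2.481376
w(0.1) ≈ -2.4814

-2.4814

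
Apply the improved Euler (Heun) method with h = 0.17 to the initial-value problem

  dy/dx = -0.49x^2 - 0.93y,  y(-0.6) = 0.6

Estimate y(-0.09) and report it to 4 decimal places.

Heun: k1 = f(x_n, y_n); k2 = f(x_n + h, y_n + h·k1); y_{n+1} = y_n + (h/2)·(k1 + k2).
x=-0.600000, y=0.600000:
  k1 = f(-0.600000, 0.600000) = -0.734400
  k2 = f(-0.430000, 0.475152) = -0.532492
  y ← 0.600000 + (0.17/2)·(-0.734400 + (-0.532492)) = 0.492314
x=-0.430000, y=0.492314:
  k1 = f(-0.430000, 0.492314) = -0.548453
  k2 = f(-0.260000, 0.399077) = -0.404266
  y ← 0.492314 + (0.17/2)·(-0.548453 + (-0.404266)) = 0.411333
x=-0.260000, y=0.411333:
  k1 = f(-0.260000, 0.411333) = -0.415664
  k2 = f(-0.090000, 0.340670) = -0.320792
  y ← 0.411333 + (0.17/2)·(-0.415664 + (-0.320792)) = 0.348734
y(-0.09) ≈ 0.3487

0.3487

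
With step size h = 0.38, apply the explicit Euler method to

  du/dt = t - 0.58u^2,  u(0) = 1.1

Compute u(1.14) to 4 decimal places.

Euler: u_{n+1} = u_n + h·f(t_n, u_n).
t=0.000000, u=1.100000: f=-0.701800 → u ← 1.100000 + 0.38·(-0.701800) = 0.833316
t=0.380000, u=0.833316: f=-0.022761 → u ← 0.833316 + 0.38·(-0.022761) = 0.824667
t=0.760000, u=0.824667: f=0.365556 → u ← 0.824667 + 0.38·0.365556 = 0.963578
u(1.14) ≈ 0.9636

0.9636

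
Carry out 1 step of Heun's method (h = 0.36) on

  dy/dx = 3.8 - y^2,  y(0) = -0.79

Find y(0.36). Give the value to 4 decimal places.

Heun: k1 = f(x_n, y_n); k2 = f(x_n + h, y_n + h·k1); y_{n+1} = y_n + (h/2)·(k1 + k2).
x=0.000000, y=-0.790000:
  k1 = f(0.000000, -0.790000) = 3.175900
  k2 = f(0.360000, 0.353324) = 3.675162
  y ← -0.790000 + (0.36/2)·(3.175900 + 3.675162) = 0.443191
y(0.36) ≈ 0.4432

0.4432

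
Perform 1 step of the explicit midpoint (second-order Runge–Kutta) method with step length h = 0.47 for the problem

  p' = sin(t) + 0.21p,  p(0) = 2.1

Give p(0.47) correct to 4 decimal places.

2.4269

Midpoint: k1 = f(t_n, p_n); k2 = f(t_n + h/2, p_n + (h/2)·k1); p_{n+1} = p_n + h·k2.
t=0.000000, p=2.100000:
  k1 = f(0.000000, 2.100000) = 0.441000
  k2 = f(0.235000, 2.203635) = 0.695606
  p ← 2.100000 + 0.47·0.695606 = 2.426935
p(0.47) ≈ 2.4269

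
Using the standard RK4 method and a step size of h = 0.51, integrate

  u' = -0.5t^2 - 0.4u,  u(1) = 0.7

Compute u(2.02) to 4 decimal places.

-0.5697

RK4: k1 = f(t_n, u_n); k2 = f(t_n + h/2, u_n + (h/2)·k1); k3 = f(t_n + h/2, u_n + (h/2)·k2); k4 = f(t_n + h, u_n + h·k3); u_{n+1} = u_n + (h/6)·(k1 + 2k2 + 2k3 + k4).
t=1.000000, u=0.700000:
  k1 = f(1.000000, 0.700000) = -0.780000
  k2 = f(1.255000, 0.501100) = -0.987952
  k3 = f(1.255000, 0.448072) = -0.966741
  k4 = f(1.510000, 0.206962) = -1.222835
  u ← 0.700000 + (0.51/6)·(k1 + 2k2 + 2k3 + k4) = 0.197461
t=1.510000, u=0.197461:
  k1 = f(1.510000, 0.197461) = -1.219034
  k2 = f(1.765000, -0.113393) = -1.512255
  k3 = f(1.765000, -0.188164) = -1.482347
  k4 = f(2.020000, -0.558536) = -1.816786
  u ← 0.197461 + (0.51/6)·(k1 + 2k2 + 2k3 + k4) = -0.569666
u(2.02) ≈ -0.5697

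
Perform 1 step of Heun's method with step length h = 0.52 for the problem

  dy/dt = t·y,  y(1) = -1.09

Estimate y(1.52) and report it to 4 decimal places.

Heun: k1 = f(t_n, y_n); k2 = f(t_n + h, y_n + h·k1); y_{n+1} = y_n + (h/2)·(k1 + k2).
t=1.000000, y=-1.090000:
  k1 = f(1.000000, -1.090000) = -1.090000
  k2 = f(1.520000, -1.656800) = -2.518336
  y ← -1.090000 + (0.52/2)·(-1.090000 + (-2.518336)) = -2.028167
y(1.52) ≈ -2.0282

-2.0282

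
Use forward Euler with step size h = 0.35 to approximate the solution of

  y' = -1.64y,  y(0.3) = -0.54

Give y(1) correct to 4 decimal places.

-0.0980

Euler: y_{n+1} = y_n + h·f(x_n, y_n).
x=0.300000, y=-0.540000: f=0.885600 → y ← -0.540000 + 0.35·0.885600 = -0.230040
x=0.650000, y=-0.230040: f=0.377266 → y ← -0.230040 + 0.35·0.377266 = -0.097997
y(1) ≈ -0.0980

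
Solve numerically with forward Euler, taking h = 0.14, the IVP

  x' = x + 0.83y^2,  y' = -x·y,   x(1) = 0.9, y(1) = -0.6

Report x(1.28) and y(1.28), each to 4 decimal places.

Euler on (x,y): x_{n+1} = x_n + h·x', y_{n+1} = y_n + h·y'.
1.000000: (0.900000, -0.600000); f=(1.198800, 0.540000) → (1.067832, -0.524400)
1.140000: (1.067832, -0.524400); f=(1.296078, 0.559971) → (1.249283, -0.446004)
(x(1.28), y(1.28)) ≈ (1.2493, -0.4460)

1.2493, -0.4460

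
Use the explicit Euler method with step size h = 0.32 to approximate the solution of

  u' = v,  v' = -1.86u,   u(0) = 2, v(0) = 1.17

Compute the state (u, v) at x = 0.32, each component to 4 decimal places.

Euler on (u,v): u_{n+1} = u_n + h·u', v_{n+1} = v_n + h·v'.
0.000000: (2.000000, 1.170000); f=(1.170000, -3.720000) → (2.374400, -0.020400)
(u(0.32), v(0.32)) ≈ (2.3744, -0.0204)

2.3744, -0.0204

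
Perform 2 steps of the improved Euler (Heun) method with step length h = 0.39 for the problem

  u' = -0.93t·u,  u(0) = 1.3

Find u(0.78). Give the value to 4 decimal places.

Heun: k1 = f(t_n, u_n); k2 = f(t_n + h, u_n + h·k1); u_{n+1} = u_n + (h/2)·(k1 + k2).
t=0.000000, u=1.300000:
  k1 = f(0.000000, 1.300000) = 0.000000
  k2 = f(0.390000, 1.300000) = -0.471510
  u ← 1.300000 + (0.39/2)·(0.000000 + (-0.471510)) = 1.208056
t=0.390000, u=1.208056:
  k1 = f(0.390000, 1.208056) = -0.438162
  k2 = f(0.780000, 1.037172) = -0.752365
  u ← 1.208056 + (0.39/2)·(-0.438162 + (-0.752365)) = 0.975903
u(0.78) ≈ 0.9759

0.9759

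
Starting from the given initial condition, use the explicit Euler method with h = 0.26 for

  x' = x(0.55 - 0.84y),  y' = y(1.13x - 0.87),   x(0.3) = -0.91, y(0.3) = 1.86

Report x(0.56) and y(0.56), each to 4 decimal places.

-0.6705, 0.9420

Euler on (x,y): x_{n+1} = x_n + h·x', y_{n+1} = y_n + h·y'.
0.300000: (-0.910000, 1.860000); f=(0.921284, -3.530838) → (-0.670466, 0.941982)
(x(0.56), y(0.56)) ≈ (-0.6705, 0.9420)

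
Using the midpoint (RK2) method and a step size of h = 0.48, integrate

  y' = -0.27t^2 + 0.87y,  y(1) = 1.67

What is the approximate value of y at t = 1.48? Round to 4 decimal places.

Midpoint: k1 = f(t_n, y_n); k2 = f(t_n + h/2, y_n + (h/2)·k1); y_{n+1} = y_n + h·k2.
t=1.000000, y=1.670000:
  k1 = f(1.000000, 1.670000) = 1.182900
  k2 = f(1.240000, 1.953896) = 1.284738
  y ← 1.670000 + 0.48·1.284738 = 2.286674
y(1.48) ≈ 2.2867

2.2867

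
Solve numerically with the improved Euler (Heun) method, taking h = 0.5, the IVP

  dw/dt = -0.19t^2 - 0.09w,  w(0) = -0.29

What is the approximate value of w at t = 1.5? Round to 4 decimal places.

Heun: k1 = f(t_n, w_n); k2 = f(t_n + h, w_n + h·k1); w_{n+1} = w_n + (h/2)·(k1 + k2).
t=0.000000, w=-0.290000:
  k1 = f(0.000000, -0.290000) = 0.026100
  k2 = f(0.500000, -0.276950) = -0.022575
  w ← -0.290000 + (0.5/2)·(0.026100 + (-0.022575)) = -0.289119
t=0.500000, w=-0.289119:
  k1 = f(0.500000, -0.289119) = -0.021479
  k2 = f(1.000000, -0.299858) = -0.163013
  w ← -0.289119 + (0.5/2)·(-0.021479 + (-0.163013)) = -0.335242
t=1.000000, w=-0.335242:
  k1 = f(1.000000, -0.335242) = -0.159828
  k2 = f(1.500000, -0.415156) = -0.390136
  w ← -0.335242 + (0.5/2)·(-0.159828 + (-0.390136)) = -0.472733
w(1.5) ≈ -0.4727

-0.4727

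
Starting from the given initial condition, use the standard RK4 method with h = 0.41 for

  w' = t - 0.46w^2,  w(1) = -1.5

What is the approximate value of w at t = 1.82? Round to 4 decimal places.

RK4: k1 = f(t_n, w_n); k2 = f(t_n + h/2, w_n + (h/2)·k1); k3 = f(t_n + h/2, w_n + (h/2)·k2); k4 = f(t_n + h, w_n + h·k3); w_{n+1} = w_n + (h/6)·(k1 + 2k2 + 2k3 + k4).
t=1.000000, w=-1.500000:
  k1 = f(1.000000, -1.500000) = -0.035000
  k2 = f(1.205000, -1.507175) = 0.160075
  k3 = f(1.205000, -1.467185) = 0.214790
  k4 = f(1.410000, -1.411936) = 0.492961
  w ← -1.500000 + (0.41/6)·(k1 + 2k2 + 2k3 + k4) = -1.417475
t=1.410000, w=-1.417475:
  k1 = f(1.410000, -1.417475) = 0.485752
  k2 = f(1.615000, -1.317895) = 0.816050
  k3 = f(1.615000, -1.250184) = 0.896038
  k4 = f(1.820000, -1.050099) = 1.312754
  w ← -1.417475 + (0.41/6)·(k1 + 2k2 + 2k3 + k4) = -1.060591
w(1.82) ≈ -1.0606

-1.0606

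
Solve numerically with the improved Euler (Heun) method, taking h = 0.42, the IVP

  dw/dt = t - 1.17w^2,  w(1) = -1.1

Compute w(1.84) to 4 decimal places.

-1.5697

Heun: k1 = f(t_n, w_n); k2 = f(t_n + h, w_n + h·k1); w_{n+1} = w_n + (h/2)·(k1 + k2).
t=1.000000, w=-1.100000:
  k1 = f(1.000000, -1.100000) = -0.415700
  k2 = f(1.420000, -1.274594) = -0.480770
  w ← -1.100000 + (0.42/2)·(-0.415700 + (-0.480770)) = -1.288259
t=1.420000, w=-1.288259:
  k1 = f(1.420000, -1.288259) = -0.521744
  k2 = f(1.840000, -1.507391) = -0.818508
  w ← -1.288259 + (0.42/2)·(-0.521744 + (-0.818508)) = -1.569712
w(1.84) ≈ -1.5697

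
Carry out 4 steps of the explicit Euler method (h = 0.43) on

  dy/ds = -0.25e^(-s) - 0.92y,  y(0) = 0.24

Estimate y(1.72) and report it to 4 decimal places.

Euler: y_{n+1} = y_n + h·f(s_n, y_n).
s=0.000000, y=0.240000: f=-0.470800 → y ← 0.240000 + 0.43·(-0.470800) = 0.037556
s=0.430000, y=0.037556: f=-0.197179 → y ← 0.037556 + 0.43·(-0.197179) = -0.047231
s=0.860000, y=-0.047231: f=-0.062338 → y ← -0.047231 + 0.43·(-0.062338) = -0.074036
s=1.290000, y=-0.074036: f=-0.000704 → y ← -0.074036 + 0.43·(-0.000704) = -0.074339
y(1.72) ≈ -0.0743

-0.0743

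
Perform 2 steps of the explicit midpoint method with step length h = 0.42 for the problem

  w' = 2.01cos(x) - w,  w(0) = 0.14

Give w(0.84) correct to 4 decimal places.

Midpoint: k1 = f(x_n, w_n); k2 = f(x_n + h/2, w_n + (h/2)·k1); w_{n+1} = w_n + h·k2.
x=0.000000, w=0.140000:
  k1 = f(0.000000, 0.140000) = 1.870000
  k2 = f(0.210000, 0.532700) = 1.433142
  w ← 0.140000 + 0.42·1.433142 = 0.741920
x=0.420000, w=0.741920:
  k1 = f(0.420000, 0.741920) = 1.093389
  k2 = f(0.630000, 0.971531) = 0.652604
  w ← 0.741920 + 0.42·0.652604 = 1.016013
w(0.84) ≈ 1.0160

1.0160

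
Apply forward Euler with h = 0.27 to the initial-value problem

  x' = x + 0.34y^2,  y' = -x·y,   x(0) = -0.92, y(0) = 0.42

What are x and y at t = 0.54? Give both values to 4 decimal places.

-1.4381, 0.6874

Euler on (x,y): x_{n+1} = x_n + h·x', y_{n+1} = y_n + h·y'.
0.000000: (-0.920000, 0.420000); f=(-0.860024, 0.386400) → (-1.152206, 0.524328)
0.270000: (-1.152206, 0.524328); f=(-1.058734, 0.604134) → (-1.438065, 0.687444)
(x(0.54), y(0.54)) ≈ (-1.4381, 0.6874)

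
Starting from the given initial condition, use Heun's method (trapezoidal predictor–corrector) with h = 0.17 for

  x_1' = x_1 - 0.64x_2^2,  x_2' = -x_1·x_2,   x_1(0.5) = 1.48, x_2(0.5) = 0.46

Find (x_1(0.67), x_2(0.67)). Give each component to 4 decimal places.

1.7331, 0.3521

Heun on (x_1,x_2): k1 = f(s_n, state_n); k2 = f(s_n + h, state_n + h·k1); state_{n+1} = state_n + (h/2)·(k1 + k2).
0.500000: (1.480000, 0.460000)
  k1 = (1.344576, -0.680800)
  predictor → (1.708578, 0.344264)
  k2 = (1.632727, -0.588202)
  → (1.733071, 0.352135)
(x_1(0.67), x_2(0.67)) ≈ (1.7331, 0.3521)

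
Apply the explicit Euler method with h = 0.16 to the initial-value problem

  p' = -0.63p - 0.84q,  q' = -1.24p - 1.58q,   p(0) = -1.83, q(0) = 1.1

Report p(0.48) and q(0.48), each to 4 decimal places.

-1.7601, 1.2790

Euler on (p,q): p_{n+1} = p_n + h·p', q_{n+1} = q_n + h·q'.
0.000000: (-1.830000, 1.100000); f=(0.228900, 0.531200) → (-1.793376, 1.184992)
0.160000: (-1.793376, 1.184992); f=(0.134434, 0.351499) → (-1.771867, 1.241232)
0.320000: (-1.771867, 1.241232); f=(0.073641, 0.235968) → (-1.760084, 1.278987)
(p(0.48), q(0.48)) ≈ (-1.7601, 1.2790)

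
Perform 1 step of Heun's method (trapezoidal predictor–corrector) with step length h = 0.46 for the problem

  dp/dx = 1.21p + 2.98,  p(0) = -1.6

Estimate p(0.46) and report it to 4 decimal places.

Heun: k1 = f(x_n, p_n); k2 = f(x_n + h, p_n + h·k1); p_{n+1} = p_n + (h/2)·(k1 + k2).
x=0.000000, p=-1.600000:
  k1 = f(0.000000, -1.600000) = 1.044000
  k2 = f(0.460000, -1.119760) = 1.625090
  p ← -1.600000 + (0.46/2)·(1.044000 + 1.625090) = -0.986109
p(0.46) ≈ -0.9861

-0.9861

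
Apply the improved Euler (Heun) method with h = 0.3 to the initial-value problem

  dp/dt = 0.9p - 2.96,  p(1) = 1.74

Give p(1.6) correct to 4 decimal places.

0.6452

Heun: k1 = f(t_n, p_n); k2 = f(t_n + h, p_n + h·k1); p_{n+1} = p_n + (h/2)·(k1 + k2).
t=1.000000, p=1.740000:
  k1 = f(1.000000, 1.740000) = -1.394000
  k2 = f(1.300000, 1.321800) = -1.770380
  p ← 1.740000 + (0.3/2)·(-1.394000 + (-1.770380)) = 1.265343
t=1.300000, p=1.265343:
  k1 = f(1.300000, 1.265343) = -1.821191
  k2 = f(1.600000, 0.718986) = -2.312913
  p ← 1.265343 + (0.3/2)·(-1.821191 + (-2.312913)) = 0.645227
p(1.6) ≈ 0.6452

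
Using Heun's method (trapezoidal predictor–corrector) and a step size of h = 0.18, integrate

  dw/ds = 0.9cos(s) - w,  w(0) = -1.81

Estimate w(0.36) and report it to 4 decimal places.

Heun: k1 = f(s_n, w_n); k2 = f(s_n + h, w_n + h·k1); w_{n+1} = w_n + (h/2)·(k1 + k2).
s=0.000000, w=-1.810000:
  k1 = f(0.000000, -1.810000) = 2.710000
  k2 = f(0.180000, -1.322200) = 2.207659
  w ← -1.810000 + (0.18/2)·(2.710000 + 2.207659) = -1.367411
s=0.180000, w=-1.367411:
  k1 = f(0.180000, -1.367411) = 2.252870
  k2 = f(0.360000, -0.961894) = 1.804201
  w ← -1.367411 + (0.18/2)·(2.252870 + 1.804201) = -1.002274
w(0.36) ≈ -1.0023

-1.0023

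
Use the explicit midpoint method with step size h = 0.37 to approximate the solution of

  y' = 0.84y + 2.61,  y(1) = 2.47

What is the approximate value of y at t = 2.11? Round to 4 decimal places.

Midpoint: k1 = f(t_n, y_n); k2 = f(t_n + h/2, y_n + (h/2)·k1); y_{n+1} = y_n + h·k2.
t=1.000000, y=2.470000:
  k1 = f(1.000000, 2.470000) = 4.684800
  k2 = f(1.185000, 3.336688) = 5.412818
  y ← 2.470000 + 0.37·5.412818 = 4.472743
t=1.370000, y=4.472743:
  k1 = f(1.370000, 4.472743) = 6.367104
  k2 = f(1.555000, 5.650657) = 7.356552
  y ← 4.472743 + 0.37·7.356552 = 7.194667
t=1.740000, y=7.194667:
  k1 = f(1.740000, 7.194667) = 8.653520
  k2 = f(1.925000, 8.795568) = 9.998277
  y ← 7.194667 + 0.37·9.998277 = 10.894029
y(2.11) ≈ 10.8940

10.8940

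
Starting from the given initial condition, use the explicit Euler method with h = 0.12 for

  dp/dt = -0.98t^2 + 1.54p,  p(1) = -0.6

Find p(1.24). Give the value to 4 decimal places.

-1.1291

Euler: p_{n+1} = p_n + h·f(t_n, p_n).
t=1.000000, p=-0.600000: f=-1.904000 → p ← -0.600000 + 0.12·(-1.904000) = -0.828480
t=1.120000, p=-0.828480: f=-2.505171 → p ← -0.828480 + 0.12·(-2.505171) = -1.129101
p(1.24) ≈ -1.1291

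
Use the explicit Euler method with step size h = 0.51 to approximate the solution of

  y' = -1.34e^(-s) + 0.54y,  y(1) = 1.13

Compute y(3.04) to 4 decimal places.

2.0527

Euler: y_{n+1} = y_n + h·f(s_n, y_n).
s=1.000000, y=1.130000: f=0.117242 → y ← 1.130000 + 0.51·0.117242 = 1.189793
s=1.510000, y=1.189793: f=0.346469 → y ← 1.189793 + 0.51·0.346469 = 1.366492
s=2.020000, y=1.366492: f=0.560148 → y ← 1.366492 + 0.51·0.560148 = 1.652168
s=2.530000, y=1.652168: f=0.785427 → y ← 1.652168 + 0.51·0.785427 = 2.052736
y(3.04) ≈ 2.0527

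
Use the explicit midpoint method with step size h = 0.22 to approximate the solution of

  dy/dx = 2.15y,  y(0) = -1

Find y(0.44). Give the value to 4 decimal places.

-2.5118

Midpoint: k1 = f(x_n, y_n); k2 = f(x_n + h/2, y_n + (h/2)·k1); y_{n+1} = y_n + h·k2.
x=0.000000, y=-1.000000:
  k1 = f(0.000000, -1.000000) = -2.150000
  k2 = f(0.110000, -1.236500) = -2.658475
  y ← -1.000000 + 0.22·(-2.658475) = -1.584864
x=0.220000, y=-1.584864:
  k1 = f(0.220000, -1.584864) = -3.407459
  k2 = f(0.330000, -1.959685) = -4.213323
  y ← -1.584864 + 0.22·(-4.213323) = -2.511795
y(0.44) ≈ -2.5118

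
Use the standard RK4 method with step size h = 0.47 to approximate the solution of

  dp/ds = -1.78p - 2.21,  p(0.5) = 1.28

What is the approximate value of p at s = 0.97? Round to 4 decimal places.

-0.1417

RK4: k1 = f(s_n, p_n); k2 = f(s_n + h/2, p_n + (h/2)·k1); k3 = f(s_n + h/2, p_n + (h/2)·k2); k4 = f(s_n + h, p_n + h·k3); p_{n+1} = p_n + (h/6)·(k1 + 2k2 + 2k3 + k4).
s=0.500000, p=1.280000:
  k1 = f(0.500000, 1.280000) = -4.488400
  k2 = f(0.735000, 0.225226) = -2.610902
  k3 = f(0.735000, 0.666438) = -3.396260
  k4 = f(0.970000, -0.316242) = -1.647089
  p ← 1.280000 + (0.47/6)·(k1 + 2k2 + 2k3 + k4) = -0.141735
p(0.97) ≈ -0.1417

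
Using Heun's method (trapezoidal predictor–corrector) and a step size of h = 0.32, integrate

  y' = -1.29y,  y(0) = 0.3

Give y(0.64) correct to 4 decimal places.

0.1356

Heun: k1 = f(s_n, y_n); k2 = f(s_n + h, y_n + h·k1); y_{n+1} = y_n + (h/2)·(k1 + k2).
s=0.000000, y=0.300000:
  k1 = f(0.000000, 0.300000) = -0.387000
  k2 = f(0.320000, 0.176160) = -0.227246
  y ← 0.300000 + (0.32/2)·(-0.387000 + (-0.227246)) = 0.201721
s=0.320000, y=0.201721:
  k1 = f(0.320000, 0.201721) = -0.260220
  k2 = f(0.640000, 0.118450) = -0.152801
  y ← 0.201721 + (0.32/2)·(-0.260220 + (-0.152801)) = 0.135637
y(0.64) ≈ 0.1356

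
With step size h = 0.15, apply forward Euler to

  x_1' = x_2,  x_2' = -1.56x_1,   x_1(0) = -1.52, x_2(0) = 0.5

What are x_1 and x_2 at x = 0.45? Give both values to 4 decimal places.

Euler on (x_1,x_2): x_1_{n+1} = x_1_n + h·x_1', x_2_{n+1} = x_2_n + h·x_2'.
0.000000: (-1.520000, 0.500000); f=(0.500000, 2.371200) → (-1.445000, 0.855680)
0.150000: (-1.445000, 0.855680); f=(0.855680, 2.254200) → (-1.316648, 1.193810)
0.300000: (-1.316648, 1.193810); f=(1.193810, 2.053971) → (-1.137576, 1.501906)
(x_1(0.45), x_2(0.45)) ≈ (-1.1376, 1.5019)

-1.1376, 1.5019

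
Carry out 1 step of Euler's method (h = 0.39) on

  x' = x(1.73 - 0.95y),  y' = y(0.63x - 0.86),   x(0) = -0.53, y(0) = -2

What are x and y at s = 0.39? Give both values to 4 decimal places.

Euler on (x,y): x_{n+1} = x_n + h·x', y_{n+1} = y_n + h·y'.
0.000000: (-0.530000, -2.000000); f=(-1.923900, 2.387800) → (-1.280321, -1.068758)
(x(0.39), y(0.39)) ≈ (-1.2803, -1.0688)

-1.2803, -1.0688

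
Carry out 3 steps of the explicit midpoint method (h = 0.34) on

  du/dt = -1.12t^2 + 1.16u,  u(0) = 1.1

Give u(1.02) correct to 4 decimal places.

Midpoint: k1 = f(t_n, u_n); k2 = f(t_n + h/2, u_n + (h/2)·k1); u_{n+1} = u_n + h·k2.
t=0.000000, u=1.100000:
  k1 = f(0.000000, 1.100000) = 1.276000
  k2 = f(0.170000, 1.316920) = 1.495259
  u ← 1.100000 + 0.34·1.495259 = 1.608388
t=0.340000, u=1.608388:
  k1 = f(0.340000, 1.608388) = 1.736258
  k2 = f(0.510000, 1.903552) = 1.916808
  u ← 1.608388 + 0.34·1.916808 = 2.260103
t=0.680000, u=2.260103:
  k1 = f(0.680000, 2.260103) = 2.103831
  k2 = f(0.850000, 2.617754) = 2.227395
  u ← 2.260103 + 0.34·2.227395 = 3.017417
u(1.02) ≈ 3.0174

3.0174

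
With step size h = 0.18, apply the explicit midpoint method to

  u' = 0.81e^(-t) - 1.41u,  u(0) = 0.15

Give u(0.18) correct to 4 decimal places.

Midpoint: k1 = f(t_n, u_n); k2 = f(t_n + h/2, u_n + (h/2)·k1); u_{n+1} = u_n + h·k2.
t=0.000000, u=0.150000:
  k1 = f(0.000000, 0.150000) = 0.598500
  k2 = f(0.090000, 0.203865) = 0.452835
  u ← 0.150000 + 0.18·0.452835 = 0.231510
u(0.18) ≈ 0.2315

0.2315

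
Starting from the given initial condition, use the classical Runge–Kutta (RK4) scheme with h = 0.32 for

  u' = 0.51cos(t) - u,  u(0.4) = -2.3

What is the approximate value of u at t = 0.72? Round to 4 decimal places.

RK4: k1 = f(t_n, u_n); k2 = f(t_n + h/2, u_n + (h/2)·k1); k3 = f(t_n + h/2, u_n + (h/2)·k2); k4 = f(t_n + h, u_n + h·k3); u_{n+1} = u_n + (h/6)·(k1 + 2k2 + 2k3 + k4).
t=0.400000, u=-2.300000:
  k1 = f(0.400000, -2.300000) = 2.769741
  k2 = f(0.560000, -1.856841) = 2.288942
  k3 = f(0.560000, -1.933769) = 2.365869
  k4 = f(0.720000, -1.542922) = 1.926343
  u ← -2.300000 + (0.32/6)·(k1 + 2k2 + 2k3 + k4) = -1.553029
u(0.72) ≈ -1.5530

-1.5530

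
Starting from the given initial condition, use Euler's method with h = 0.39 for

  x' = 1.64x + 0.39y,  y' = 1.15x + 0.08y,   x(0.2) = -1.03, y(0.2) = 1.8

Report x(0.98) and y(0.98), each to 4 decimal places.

-2.1080, 0.8031

Euler on (x,y): x_{n+1} = x_n + h·x', y_{n+1} = y_n + h·y'.
0.200000: (-1.030000, 1.800000); f=(-0.987200, -1.040500) → (-1.415008, 1.394205)
0.590000: (-1.415008, 1.394205); f=(-1.776873, -1.515723) → (-2.107989, 0.803073)
(x(0.98), y(0.98)) ≈ (-2.1080, 0.8031)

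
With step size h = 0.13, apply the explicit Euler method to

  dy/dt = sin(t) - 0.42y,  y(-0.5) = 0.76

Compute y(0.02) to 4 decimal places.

Euler: y_{n+1} = y_n + h·f(t_n, y_n).
t=-0.500000, y=0.760000: f=-0.798626 → y ← 0.760000 + 0.13·(-0.798626) = 0.656179
t=-0.370000, y=0.656179: f=-0.637210 → y ← 0.656179 + 0.13·(-0.637210) = 0.573341
t=-0.240000, y=0.573341: f=-0.478506 → y ← 0.573341 + 0.13·(-0.478506) = 0.511136
t=-0.110000, y=0.511136: f=-0.324455 → y ← 0.511136 + 0.13·(-0.324455) = 0.468956
y(0.02) ≈ 0.4690

0.4690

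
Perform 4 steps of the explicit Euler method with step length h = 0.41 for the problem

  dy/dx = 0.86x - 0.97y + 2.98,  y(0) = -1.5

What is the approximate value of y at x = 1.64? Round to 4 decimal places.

Euler: y_{n+1} = y_n + h·f(x_n, y_n).
x=0.000000, y=-1.500000: f=4.435000 → y ← -1.500000 + 0.41·4.435000 = 0.318350
x=0.410000, y=0.318350: f=3.023800 → y ← 0.318350 + 0.41·3.023800 = 1.558108
x=0.820000, y=1.558108: f=2.173835 → y ← 1.558108 + 0.41·2.173835 = 2.449381
x=1.230000, y=2.449381: f=1.661901 → y ← 2.449381 + 0.41·1.661901 = 3.130760
y(1.64) ≈ 3.1308

3.1308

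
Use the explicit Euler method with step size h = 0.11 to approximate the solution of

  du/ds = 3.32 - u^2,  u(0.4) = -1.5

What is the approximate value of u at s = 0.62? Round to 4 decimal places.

-1.2273

Euler: u_{n+1} = u_n + h·f(s_n, u_n).
s=0.400000, u=-1.500000: f=1.070000 → u ← -1.500000 + 0.11·1.070000 = -1.382300
s=0.510000, u=-1.382300: f=1.409247 → u ← -1.382300 + 0.11·1.409247 = -1.227283
u(0.62) ≈ -1.2273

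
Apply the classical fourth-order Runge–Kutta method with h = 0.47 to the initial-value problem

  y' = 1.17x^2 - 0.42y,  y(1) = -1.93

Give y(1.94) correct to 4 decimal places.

0.8128

RK4: k1 = f(x_n, y_n); k2 = f(x_n + h/2, y_n + (h/2)·k1); k3 = f(x_n + h/2, y_n + (h/2)·k2); k4 = f(x_n + h, y_n + h·k3); y_{n+1} = y_n + (h/6)·(k1 + 2k2 + 2k3 + k4).
x=1.000000, y=-1.930000:
  k1 = f(1.000000, -1.930000) = 1.980600
  k2 = f(1.235000, -1.464559) = 2.399628
  k3 = f(1.235000, -1.366087) = 2.358270
  k4 = f(1.470000, -0.821613) = 2.873331
  y ← -1.930000 + (0.47/6)·(k1 + 2k2 + 2k3 + k4) = -0.804371
x=1.470000, y=-0.804371:
  k1 = f(1.470000, -0.804371) = 2.866089
  k2 = f(1.705000, -0.130841) = 3.456172
  k3 = f(1.705000, 0.007829) = 3.397931
  k4 = f(1.940000, 0.792656) = 4.070496
  y ← -0.804371 + (0.47/6)·(k1 + 2k2 + 2k3 + k4) = 0.812804
y(1.94) ≈ 0.8128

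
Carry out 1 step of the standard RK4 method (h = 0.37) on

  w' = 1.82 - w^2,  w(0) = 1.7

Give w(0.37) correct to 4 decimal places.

1.4721

RK4: k1 = f(t_n, w_n); k2 = f(t_n + h/2, w_n + (h/2)·k1); k3 = f(t_n + h/2, w_n + (h/2)·k2); k4 = f(t_n + h, w_n + h·k3); w_{n+1} = w_n + (h/6)·(k1 + 2k2 + 2k3 + k4).
t=0.000000, w=1.700000:
  k1 = f(0.000000, 1.700000) = -1.070000
  k2 = f(0.185000, 1.502050) = -0.436154
  k3 = f(0.185000, 1.619311) = -0.802170
  k4 = f(0.370000, 1.403197) = -0.148962
  w ← 1.700000 + (0.37/6)·(k1 + 2k2 + 2k3 + k4) = 1.472104
w(0.37) ≈ 1.4721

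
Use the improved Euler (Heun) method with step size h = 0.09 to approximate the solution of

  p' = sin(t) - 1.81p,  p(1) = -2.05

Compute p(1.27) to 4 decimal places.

-1.0672

Heun: k1 = f(t_n, p_n); k2 = f(t_n + h, p_n + h·k1); p_{n+1} = p_n + (h/2)·(k1 + k2).
t=1.000000, p=-2.050000:
  k1 = f(1.000000, -2.050000) = 4.551971
  k2 = f(1.090000, -1.640323) = 3.855611
  p ← -2.050000 + (0.09/2)·(4.551971 + 3.855611) = -1.671659
t=1.090000, p=-1.671659:
  k1 = f(1.090000, -1.671659) = 3.912329
  k2 = f(1.180000, -1.319549) = 3.312990
  p ← -1.671659 + (0.09/2)·(3.912329 + 3.312990) = -1.346519
t=1.180000, p=-1.346519:
  k1 = f(1.180000, -1.346519) = 3.361806
  k2 = f(1.270000, -1.043957) = 2.844663
  p ← -1.346519 + (0.09/2)·(3.361806 + 2.844663) = -1.067228
p(1.27) ≈ -1.0672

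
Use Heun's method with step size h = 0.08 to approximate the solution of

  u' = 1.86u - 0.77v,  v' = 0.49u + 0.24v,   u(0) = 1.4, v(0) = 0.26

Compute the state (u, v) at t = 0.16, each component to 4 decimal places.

Heun on (u,v): k1 = f(t_n, state_n); k2 = f(t_n + h, state_n + h·k1); state_{n+1} = state_n + (h/2)·(k1 + k2).
0.000000: (1.400000, 0.260000)
  k1 = (2.403800, 0.748400)
  predictor → (1.592304, 0.319872)
  k2 = (2.715384, 0.856998)
  → (1.604767, 0.324216)
0.080000: (1.604767, 0.324216)
  k1 = (2.735221, 0.864148)
  predictor → (1.823585, 0.393348)
  k2 = (3.088990, 0.987960)
  → (1.837736, 0.398300)
(u(0.16), v(0.16)) ≈ (1.8377, 0.3983)

1.8377, 0.3983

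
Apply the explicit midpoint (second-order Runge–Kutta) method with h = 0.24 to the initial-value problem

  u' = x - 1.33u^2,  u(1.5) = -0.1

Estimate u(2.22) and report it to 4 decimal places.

0.9445

Midpoint: k1 = f(x_n, u_n); k2 = f(x_n + h/2, u_n + (h/2)·k1); u_{n+1} = u_n + h·k2.
x=1.500000, u=-0.100000:
  k1 = f(1.500000, -0.100000) = 1.486700
  k2 = f(1.620000, 0.078404) = 1.611824
  u ← -0.100000 + 0.24·1.611824 = 0.286838
x=1.740000, u=0.286838:
  k1 = f(1.740000, 0.286838) = 1.630573
  k2 = f(1.860000, 0.482507) = 1.550359
  u ← 0.286838 + 0.24·1.550359 = 0.658924
x=1.980000, u=0.658924:
  k1 = f(1.980000, 0.658924) = 1.402539
  k2 = f(2.100000, 0.827229) = 1.189871
  u ← 0.658924 + 0.24·1.189871 = 0.944493
u(2.22) ≈ 0.9445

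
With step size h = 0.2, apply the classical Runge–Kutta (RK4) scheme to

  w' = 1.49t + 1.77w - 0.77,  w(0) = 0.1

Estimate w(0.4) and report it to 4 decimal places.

-0.0920

RK4: k1 = f(t_n, w_n); k2 = f(t_n + h/2, w_n + (h/2)·k1); k3 = f(t_n + h/2, w_n + (h/2)·k2); k4 = f(t_n + h, w_n + h·k3); w_{n+1} = w_n + (h/6)·(k1 + 2k2 + 2k3 + k4).
t=0.000000, w=0.100000:
  k1 = f(0.000000, 0.100000) = -0.593000
  k2 = f(0.100000, 0.040700) = -0.548961
  k3 = f(0.100000, 0.045104) = -0.541166
  k4 = f(0.200000, -0.008233) = -0.486573
  w ← 0.100000 + (0.2/6)·(k1 + 2k2 + 2k3 + k4) = -0.008661
t=0.200000, w=-0.008661:
  k1 = f(0.200000, -0.008661) = -0.487330
  k2 = f(0.300000, -0.057394) = -0.424587
  k3 = f(0.300000, -0.051120) = -0.413482
  k4 = f(0.400000, -0.091357) = -0.335702
  w ← -0.008661 + (0.2/6)·(k1 + 2k2 + 2k3 + k4) = -0.091967
w(0.4) ≈ -0.0920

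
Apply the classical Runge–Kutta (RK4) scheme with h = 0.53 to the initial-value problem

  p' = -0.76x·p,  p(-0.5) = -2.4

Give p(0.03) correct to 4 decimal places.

RK4: k1 = f(x_n, p_n); k2 = f(x_n + h/2, p_n + (h/2)·k1); k3 = f(x_n + h/2, p_n + (h/2)·k2); k4 = f(x_n + h, p_n + h·k3); p_{n+1} = p_n + (h/6)·(k1 + 2k2 + 2k3 + k4).
x=-0.500000, p=-2.400000:
  k1 = f(-0.500000, -2.400000) = -0.912000
  k2 = f(-0.235000, -2.641680) = -0.471804
  k3 = f(-0.235000, -2.525028) = -0.450970
  k4 = f(0.030000, -2.639014) = 0.060170
  p ← -2.400000 + (0.53/6)·(k1 + 2k2 + 2k3 + k4) = -2.638268
p(0.03) ≈ -2.6383

-2.6383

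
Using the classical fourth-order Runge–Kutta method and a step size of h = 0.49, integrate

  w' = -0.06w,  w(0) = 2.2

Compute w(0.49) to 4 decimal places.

2.1363

RK4: k1 = f(t_n, w_n); k2 = f(t_n + h/2, w_n + (h/2)·k1); k3 = f(t_n + h/2, w_n + (h/2)·k2); k4 = f(t_n + h, w_n + h·k3); w_{n+1} = w_n + (h/6)·(k1 + 2k2 + 2k3 + k4).
t=0.000000, w=2.200000:
  k1 = f(0.000000, 2.200000) = -0.132000
  k2 = f(0.245000, 2.167660) = -0.130060
  k3 = f(0.245000, 2.168135) = -0.130088
  k4 = f(0.490000, 2.136257) = -0.128175
  w ← 2.200000 + (0.49/6)·(k1 + 2k2 + 2k3 + k4) = 2.136262
w(0.49) ≈ 2.1363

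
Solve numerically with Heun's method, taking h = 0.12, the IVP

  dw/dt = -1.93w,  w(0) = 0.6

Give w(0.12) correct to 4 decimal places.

0.4771

Heun: k1 = f(t_n, w_n); k2 = f(t_n + h, w_n + h·k1); w_{n+1} = w_n + (h/2)·(k1 + k2).
t=0.000000, w=0.600000:
  k1 = f(0.000000, 0.600000) = -1.158000
  k2 = f(0.120000, 0.461040) = -0.889807
  w ← 0.600000 + (0.12/2)·(-1.158000 + (-0.889807)) = 0.477132
w(0.12) ≈ 0.4771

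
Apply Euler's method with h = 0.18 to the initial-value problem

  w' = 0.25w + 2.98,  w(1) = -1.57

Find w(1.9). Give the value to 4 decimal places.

0.9780

Euler: w_{n+1} = w_n + h·f(x_n, w_n).
x=1.000000, w=-1.570000: f=2.587500 → w ← -1.570000 + 0.18·2.587500 = -1.104250
x=1.180000, w=-1.104250: f=2.703937 → w ← -1.104250 + 0.18·2.703937 = -0.617541
x=1.360000, w=-0.617541: f=2.825615 → w ← -0.617541 + 0.18·2.825615 = -0.108931
x=1.540000, w=-0.108931: f=2.952767 → w ← -0.108931 + 0.18·2.952767 = 0.422568
x=1.720000, w=0.422568: f=3.085642 → w ← 0.422568 + 0.18·3.085642 = 0.977983
w(1.9) ≈ 0.9780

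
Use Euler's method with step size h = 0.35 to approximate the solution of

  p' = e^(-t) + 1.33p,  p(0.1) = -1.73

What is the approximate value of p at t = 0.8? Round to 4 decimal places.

-3.0282

Euler: p_{n+1} = p_n + h·f(t_n, p_n).
t=0.100000, p=-1.730000: f=-1.396063 → p ← -1.730000 + 0.35·(-1.396063) = -2.218622
t=0.450000, p=-2.218622: f=-2.313139 → p ← -2.218622 + 0.35·(-2.313139) = -3.028221
p(0.8) ≈ -3.0282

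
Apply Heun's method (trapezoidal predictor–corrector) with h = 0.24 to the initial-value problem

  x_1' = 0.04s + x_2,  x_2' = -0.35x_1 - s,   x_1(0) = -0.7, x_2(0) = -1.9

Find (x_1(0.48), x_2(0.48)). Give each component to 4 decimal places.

Heun on (x_1,x_2): k1 = f(s_n, state_n); k2 = f(s_n + h, state_n + h·k1); state_{n+1} = state_n + (h/2)·(k1 + k2).
0.000000: (-0.700000, -1.900000)
  k1 = (-1.900000, 0.245000)
  predictor → (-1.156000, -1.841200)
  k2 = (-1.831600, 0.164600)
  → (-1.147792, -1.850848)
0.240000: (-1.147792, -1.850848)
  k1 = (-1.841248, 0.161727)
  predictor → (-1.589692, -1.812033)
  k2 = (-1.792833, 0.076392)
  → (-1.583882, -1.822274)
(x_1(0.48), x_2(0.48)) ≈ (-1.5839, -1.8223)

-1.5839, -1.8223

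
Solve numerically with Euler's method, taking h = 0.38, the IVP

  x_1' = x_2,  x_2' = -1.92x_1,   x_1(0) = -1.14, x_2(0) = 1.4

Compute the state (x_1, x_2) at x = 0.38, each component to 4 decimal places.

Euler on (x_1,x_2): x_1_{n+1} = x_1_n + h·x_1', x_2_{n+1} = x_2_n + h·x_2'.
0.000000: (-1.140000, 1.400000); f=(1.400000, 2.188800) → (-0.608000, 2.231744)
(x_1(0.38), x_2(0.38)) ≈ (-0.6080, 2.2317)

-0.6080, 2.2317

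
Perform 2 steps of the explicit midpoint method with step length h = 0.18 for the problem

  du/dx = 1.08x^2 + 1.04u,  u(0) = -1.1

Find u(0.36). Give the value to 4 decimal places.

-1.5798

Midpoint: k1 = f(x_n, u_n); k2 = f(x_n + h/2, u_n + (h/2)·k1); u_{n+1} = u_n + h·k2.
x=0.000000, u=-1.100000:
  k1 = f(0.000000, -1.100000) = -1.144000
  k2 = f(0.090000, -1.202960) = -1.242330
  u ← -1.100000 + 0.18·(-1.242330) = -1.323619
x=0.180000, u=-1.323619:
  k1 = f(0.180000, -1.323619) = -1.341572
  k2 = f(0.270000, -1.444361) = -1.423403
  u ← -1.323619 + 0.18·(-1.423403) = -1.579832
u(0.36) ≈ -1.5798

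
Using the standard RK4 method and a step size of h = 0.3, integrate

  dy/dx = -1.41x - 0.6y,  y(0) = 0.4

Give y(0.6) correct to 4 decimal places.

0.0532

RK4: k1 = f(x_n, y_n); k2 = f(x_n + h/2, y_n + (h/2)·k1); k3 = f(x_n + h/2, y_n + (h/2)·k2); k4 = f(x_n + h, y_n + h·k3); y_{n+1} = y_n + (h/6)·(k1 + 2k2 + 2k3 + k4).
x=0.000000, y=0.400000:
  k1 = f(0.000000, 0.400000) = -0.240000
  k2 = f(0.150000, 0.364000) = -0.429900
  k3 = f(0.150000, 0.335515) = -0.412809
  k4 = f(0.300000, 0.276157) = -0.588694
  y ← 0.400000 + (0.3/6)·(k1 + 2k2 + 2k3 + k4) = 0.274294
x=0.300000, y=0.274294:
  k1 = f(0.300000, 0.274294) = -0.587577
  k2 = f(0.450000, 0.186158) = -0.746195
  k3 = f(0.450000, 0.162365) = -0.731919
  k4 = f(0.600000, 0.054719) = -0.878831
  y ← 0.274294 + (0.3/6)·(k1 + 2k2 + 2k3 + k4) = 0.053163
y(0.6) ≈ 0.0532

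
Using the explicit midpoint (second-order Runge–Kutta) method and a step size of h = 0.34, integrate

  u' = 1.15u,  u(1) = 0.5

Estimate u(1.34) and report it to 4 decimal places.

0.7337

Midpoint: k1 = f(s_n, u_n); k2 = f(s_n + h/2, u_n + (h/2)·k1); u_{n+1} = u_n + h·k2.
s=1.000000, u=0.500000:
  k1 = f(1.000000, 0.500000) = 0.575000
  k2 = f(1.170000, 0.597750) = 0.687412
  u ← 0.500000 + 0.34·0.687412 = 0.733720
u(1.34) ≈ 0.7337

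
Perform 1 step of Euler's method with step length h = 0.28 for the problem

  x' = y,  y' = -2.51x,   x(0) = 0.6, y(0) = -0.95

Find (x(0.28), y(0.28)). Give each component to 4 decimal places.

0.3340, -1.3717

Euler on (x,y): x_{n+1} = x_n + h·x', y_{n+1} = y_n + h·y'.
0.000000: (0.600000, -0.950000); f=(-0.950000, -1.506000) → (0.334000, -1.371680)
(x(0.28), y(0.28)) ≈ (0.3340, -1.3717)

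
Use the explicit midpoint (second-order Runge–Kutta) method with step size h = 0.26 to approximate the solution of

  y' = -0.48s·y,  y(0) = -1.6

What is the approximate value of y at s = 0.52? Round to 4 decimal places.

-1.4987

Midpoint: k1 = f(s_n, y_n); k2 = f(s_n + h/2, y_n + (h/2)·k1); y_{n+1} = y_n + h·k2.
s=0.000000, y=-1.600000:
  k1 = f(0.000000, -1.600000) = 0.000000
  k2 = f(0.130000, -1.600000) = 0.099840
  y ← -1.600000 + 0.26·0.099840 = -1.574042
s=0.260000, y=-1.574042:
  k1 = f(0.260000, -1.574042) = 0.196440
  k2 = f(0.390000, -1.548504) = 0.289880
  y ← -1.574042 + 0.26·0.289880 = -1.498673
y(0.52) ≈ -1.4987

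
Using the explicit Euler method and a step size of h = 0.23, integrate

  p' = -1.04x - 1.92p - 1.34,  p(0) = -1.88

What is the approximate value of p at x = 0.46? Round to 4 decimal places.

Euler: p_{n+1} = p_n + h·f(x_n, p_n).
x=0.000000, p=-1.880000: f=2.269600 → p ← -1.880000 + 0.23·2.269600 = -1.357992
x=0.230000, p=-1.357992: f=1.028145 → p ← -1.357992 + 0.23·1.028145 = -1.121519
p(0.46) ≈ -1.1215

-1.1215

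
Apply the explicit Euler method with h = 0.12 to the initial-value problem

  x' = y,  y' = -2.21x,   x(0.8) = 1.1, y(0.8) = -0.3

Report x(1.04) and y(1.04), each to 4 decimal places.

0.9930, -0.8739

Euler on (x,y): x_{n+1} = x_n + h·x', y_{n+1} = y_n + h·y'.
0.800000: (1.100000, -0.300000); f=(-0.300000, -2.431000) → (1.064000, -0.591720)
0.920000: (1.064000, -0.591720); f=(-0.591720, -2.351440) → (0.992994, -0.873893)
(x(1.04), y(1.04)) ≈ (0.9930, -0.8739)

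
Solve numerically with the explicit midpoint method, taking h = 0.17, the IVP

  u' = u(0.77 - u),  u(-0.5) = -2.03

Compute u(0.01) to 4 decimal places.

-39.6413

Midpoint: k1 = f(t_n, u_n); k2 = f(t_n + h/2, u_n + (h/2)·k1); u_{n+1} = u_n + h·k2.
t=-0.500000, u=-2.030000:
  k1 = f(-0.500000, -2.030000) = -5.684000
  k2 = f(-0.415000, -2.513140) = -8.250990
  u ← -2.030000 + 0.17·(-8.250990) = -3.432668
t=-0.330000, u=-3.432668:
  k1 = f(-0.330000, -3.432668) = -14.426367
  k2 = f(-0.245000, -4.658910) = -25.292799
  u ← -3.432668 + 0.17·(-25.292799) = -7.732444
t=-0.160000, u=-7.732444:
  k1 = f(-0.160000, -7.732444) = -65.744675
  k2 = f(-0.075000, -13.320741) = -187.699125
  u ← -7.732444 + 0.17·(-187.699125) = -39.641295
u(0.01) ≈ -39.6413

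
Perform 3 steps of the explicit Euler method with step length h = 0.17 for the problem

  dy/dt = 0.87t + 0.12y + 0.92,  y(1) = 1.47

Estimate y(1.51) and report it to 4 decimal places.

2.5694

Euler: y_{n+1} = y_n + h·f(t_n, y_n).
t=1.000000, y=1.470000: f=1.966400 → y ← 1.470000 + 0.17·1.966400 = 1.804288
t=1.170000, y=1.804288: f=2.154415 → y ← 1.804288 + 0.17·2.154415 = 2.170538
t=1.340000, y=2.170538: f=2.346265 → y ← 2.170538 + 0.17·2.346265 = 2.569403
y(1.51) ≈ 2.5694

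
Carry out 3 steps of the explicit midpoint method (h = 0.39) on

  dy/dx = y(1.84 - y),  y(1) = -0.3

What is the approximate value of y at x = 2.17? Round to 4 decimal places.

-7.6566

Midpoint: k1 = f(x_n, y_n); k2 = f(x_n + h/2, y_n + (h/2)·k1); y_{n+1} = y_n + h·k2.
x=1.000000, y=-0.300000:
  k1 = f(1.000000, -0.300000) = -0.642000
  k2 = f(1.195000, -0.425190) = -0.963136
  y ← -0.300000 + 0.39·(-0.963136) = -0.675623
x=1.390000, y=-0.675623:
  k1 = f(1.390000, -0.675623) = -1.699613
  k2 = f(1.585000, -1.007048) = -2.867113
  y ← -0.675623 + 0.39·(-2.867113) = -1.793797
x=1.780000, y=-1.793797:
  k1 = f(1.780000, -1.793797) = -6.518294
  k2 = f(1.975000, -3.064864) = -15.032744
  y ← -1.793797 + 0.39·(-15.032744) = -7.656567
y(2.17) ≈ -7.6566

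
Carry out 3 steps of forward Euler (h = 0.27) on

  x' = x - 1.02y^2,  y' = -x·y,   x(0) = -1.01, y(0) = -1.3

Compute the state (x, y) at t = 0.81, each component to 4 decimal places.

Euler on (x,y): x_{n+1} = x_n + h·x', y_{n+1} = y_n + h·y'.
0.000000: (-1.010000, -1.300000); f=(-2.733800, -1.313000) → (-1.748126, -1.654510)
0.270000: (-1.748126, -1.654510); f=(-4.540277, -2.892292) → (-2.974001, -2.435429)
0.540000: (-2.974001, -2.435429); f=(-9.023941, -7.242968) → (-5.410465, -4.391030)
(x(0.81), y(0.81)) ≈ (-5.4105, -4.3910)

-5.4105, -4.3910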